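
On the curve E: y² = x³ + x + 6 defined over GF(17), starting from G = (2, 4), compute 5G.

Repeated addition: build up to 5G.
2G: tangent at (2, 4): λ = (3·2² + 1)/(2·4) ≡ 13/8. 8⁻¹ ≡ 15 (mod 17), so λ ≡ 13·15 ≡ 8.
  x = λ² - 2 - 2 = 64 - 4 ≡ 9; y = λ·(2 - 9) - 4 ≡ 8. → (9, 8)
3G: (9, 8) + (2, 4). λ = (4 - 8)/(2 - 9) ≡ 13/10 mod 17. 10⁻¹ ≡ 12 (mod 17), so λ ≡ 3.
  x = λ² - 9 - 2 = 9 - 11 ≡ 15; y = λ·(9 - 15) - 8 ≡ 8. → (15, 8)
4G: (15, 8) + (2, 4). λ = (4 - 8)/(2 - 15) ≡ 13/4 mod 17. 4⁻¹ ≡ 13 (mod 17) since 4·13 = 52 ≡ 1, so λ ≡ 16.
  x = λ² - 15 - 2 = 256 - 17 ≡ 1; y = λ·(15 - 1) - 8 ≡ 12. → (1, 12)
5G: (1, 12) + (2, 4). λ = (4 - 12)/(2 - 1) ≡ 9/1 mod 17. 1⁻¹ ≡ 1 (mod 17), so λ ≡ 9.
  x = λ² - 1 - 2 = 81 - 3 ≡ 10; y = λ·(1 - 10) - 12 ≡ 9. → (10, 9)

(10, 9)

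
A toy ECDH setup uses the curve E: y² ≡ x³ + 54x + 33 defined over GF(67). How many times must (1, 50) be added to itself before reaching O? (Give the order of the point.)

2P: tangent at (1, 50): λ = (3·1² + 54)/(2·50) ≡ 57/33. 33⁻¹ ≡ 65 (mod 67), so λ ≡ 57·65 ≡ 20.
  x = λ² - 1 - 1 = 400 - 2 ≡ 63; y = λ·(1 - 63) - 50 ≡ 50. → (63, 50)
3P: (63, 50) + (1, 50). λ = (50 - 50)/(1 - 63) ≡ 0/5 mod 67. 5⁻¹ ≡ 27 (mod 67) since 5·27 = 135 ≡ 1, so λ ≡ 0.
  x = λ² - 63 - 1 = 0 - 64 ≡ 3; y = λ·(63 - 3) - 50 ≡ 17. → (3, 17)
4P: (3, 17) + (1, 50). λ = (50 - 17)/(1 - 3) ≡ 33/65 mod 67. 65⁻¹ ≡ 33 (mod 67) since 65·33 = 2145 ≡ 1, so λ ≡ 17.
  x = λ² - 3 - 1 = 289 - 4 ≡ 17; y = λ·(3 - 17) - 17 ≡ 13. → (17, 13)
5P: (17, 13) + (1, 50). λ = (50 - 13)/(1 - 17) ≡ 37/51 mod 67. 51⁻¹ ≡ 46 (mod 67), so λ ≡ 27.
  x = λ² - 17 - 1 = 729 - 18 ≡ 41; y = λ·(17 - 41) - 13 ≡ 9. → (41, 9)
6P: (41, 9) + (1, 50). λ = (50 - 9)/(1 - 41) ≡ 41/27 mod 67. 27⁻¹ ≡ 5 (mod 67), so λ ≡ 4.
  x = λ² - 41 - 1 = 16 - 42 ≡ 41; y = λ·(41 - 41) - 9 ≡ 58. → (41, 58)
7P: (41, 58) + (1, 50). λ = (50 - 58)/(1 - 41) ≡ 59/27 mod 67. 27⁻¹ ≡ 5 (mod 67), so λ ≡ 27.
  x = λ² - 41 - 1 = 729 - 42 ≡ 17; y = λ·(41 - 17) - 58 ≡ 54. → (17, 54)
8P: (17, 54) + (1, 50). λ = (50 - 54)/(1 - 17) ≡ 63/51 mod 67. 51⁻¹ ≡ 46 (mod 67), so λ ≡ 17.
  x = λ² - 17 - 1 = 289 - 18 ≡ 3; y = λ·(17 - 3) - 54 ≡ 50. → (3, 50)
9P: (3, 50) + (1, 50). λ = (50 - 50)/(1 - 3) ≡ 0/65 mod 67. 65⁻¹ ≡ 33 (mod 67) since 65·33 = 2145 ≡ 1, so λ ≡ 0.
  x = λ² - 3 - 1 = 0 - 4 ≡ 63; y = λ·(3 - 63) - 50 ≡ 17. → (63, 17)
10P: (63, 17) + (1, 50). λ = (50 - 17)/(1 - 63) ≡ 33/5 mod 67. 5⁻¹ ≡ 27 (mod 67), so λ ≡ 20.
  x = λ² - 63 - 1 = 400 - 64 ≡ 1; y = λ·(63 - 1) - 17 ≡ 17. → (1, 17)
11P: (1, 17) + (1, 50): same x and y₁ ≡ -y₂, so the sum is O.
11P = O, so the order is 11.

11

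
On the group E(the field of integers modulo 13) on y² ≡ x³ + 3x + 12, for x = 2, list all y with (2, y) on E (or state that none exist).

0

x³ + 3x + 12 = 26 ≡ 0 (mod 13).
Only y = 0 satisfies y² ≡ 0.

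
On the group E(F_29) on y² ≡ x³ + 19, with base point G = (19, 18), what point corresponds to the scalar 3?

Repeated addition: build up to 3G.
2G: tangent at (19, 18): λ = (3·19² + 0)/(2·18) ≡ 10/7. 7⁻¹ ≡ 25 (mod 29) since 7·25 = 175 ≡ 1, so λ ≡ 10·25 ≡ 18.
  x = λ² - 19 - 19 = 324 - 38 ≡ 25; y = λ·(19 - 25) - 18 ≡ 19. → (25, 19)
3G: (25, 19) + (19, 18). λ = (18 - 19)/(19 - 25) ≡ 28/23 mod 29. 23⁻¹ ≡ 24 (mod 29) since 23·24 = 552 ≡ 1, so λ ≡ 5.
  x = λ² - 25 - 19 = 25 - 44 ≡ 10; y = λ·(25 - 10) - 19 ≡ 27. → (10, 27)

(10, 27)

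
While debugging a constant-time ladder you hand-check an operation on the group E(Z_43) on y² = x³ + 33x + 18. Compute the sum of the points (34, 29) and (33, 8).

(34, 29) + (33, 8). λ = (8 - 29)/(33 - 34) ≡ 22/42 mod 43. 42⁻¹ ≡ 42 (mod 43), so λ ≡ 21.
  x = λ² - 34 - 33 = 441 - 67 ≡ 30; y = λ·(34 - 30) - 29 ≡ 12. → (30, 12)

(30, 12)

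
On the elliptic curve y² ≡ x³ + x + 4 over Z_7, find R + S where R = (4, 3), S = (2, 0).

(5, 6)

(4, 3) + (2, 0). λ = (0 - 3)/(2 - 4) ≡ 4/5 mod 7. 5⁻¹ ≡ 3 (mod 7), so λ ≡ 5.
  x = λ² - 4 - 2 = 25 - 6 ≡ 5; y = λ·(4 - 5) - 3 ≡ 6. → (5, 6)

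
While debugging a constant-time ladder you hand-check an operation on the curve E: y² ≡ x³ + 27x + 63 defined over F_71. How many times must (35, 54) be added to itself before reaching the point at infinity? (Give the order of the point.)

8

2P: tangent at (35, 54): λ = (3·35² + 27)/(2·54) ≡ 10/37. 37⁻¹ ≡ 48 (mod 71), so λ ≡ 10·48 ≡ 54.
  x = λ² - 35 - 35 = 2916 - 70 ≡ 6; y = λ·(35 - 6) - 54 ≡ 21. → (6, 21)
3P: (6, 21) + (35, 54). λ = (54 - 21)/(35 - 6) ≡ 33/29 mod 71. 29⁻¹ ≡ 49 (mod 71) since 29·49 = 1421 ≡ 1, so λ ≡ 55.
  x = λ² - 6 - 35 = 3025 - 41 ≡ 2; y = λ·(6 - 2) - 21 ≡ 57. → (2, 57)
4P: (2, 57) + (35, 54). λ = (54 - 57)/(35 - 2) ≡ 68/33 mod 71. 33⁻¹ ≡ 28 (mod 71), so λ ≡ 58.
  x = λ² - 2 - 35 = 3364 - 37 ≡ 61; y = λ·(2 - 61) - 57 ≡ 0. → (61, 0)
5P: (61, 0) + (35, 54). λ = (54 - 0)/(35 - 61) ≡ 54/45 mod 71. 45⁻¹ ≡ 30 (mod 71) since 45·30 = 1350 ≡ 1, so λ ≡ 58.
  x = λ² - 61 - 35 = 3364 - 96 ≡ 2; y = λ·(61 - 2) - 0 ≡ 14. → (2, 14)
6P: (2, 14) + (35, 54). λ = (54 - 14)/(35 - 2) ≡ 40/33 mod 71. 33⁻¹ ≡ 28 (mod 71), so λ ≡ 55.
  x = λ² - 2 - 35 = 3025 - 37 ≡ 6; y = λ·(2 - 6) - 14 ≡ 50. → (6, 50)
7P: (6, 50) + (35, 54). λ = (54 - 50)/(35 - 6) ≡ 4/29 mod 71. 29⁻¹ ≡ 49 (mod 71), so λ ≡ 54.
  x = λ² - 6 - 35 = 2916 - 41 ≡ 35; y = λ·(6 - 35) - 50 ≡ 17. → (35, 17)
8P: (35, 17) + (35, 54): same x and y₁ ≡ -y₂, so the sum is the point at infinity.
8P = the point at infinity, so the order is 8.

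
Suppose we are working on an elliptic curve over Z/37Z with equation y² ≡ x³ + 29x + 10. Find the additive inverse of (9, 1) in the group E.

(9, 36)

-(9, 1) = (9, -1 mod 37) = (9, 36).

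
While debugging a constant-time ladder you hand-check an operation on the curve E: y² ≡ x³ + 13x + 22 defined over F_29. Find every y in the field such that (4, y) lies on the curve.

x³ + 13x + 22 = 138 ≡ 22 (mod 29).
Square roots of 22 mod 29: 14 and 15 (since 14² = 196 ≡ 22).

14, 15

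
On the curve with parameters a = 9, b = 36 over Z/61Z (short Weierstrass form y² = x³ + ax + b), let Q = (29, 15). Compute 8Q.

Repeated addition: build up to 8Q.
2Q: tangent at (29, 15): λ = (3·29² + 9)/(2·15) ≡ 31/30. 30⁻¹ ≡ 59 (mod 61), so λ ≡ 31·59 ≡ 60.
  x = λ² - 29 - 29 = 3600 - 58 ≡ 4; y = λ·(29 - 4) - 15 ≡ 21. → (4, 21)
3Q: (4, 21) + (29, 15). λ = (15 - 21)/(29 - 4) ≡ 55/25 mod 61. 25⁻¹ ≡ 22 (mod 61), so λ ≡ 51.
  x = λ² - 4 - 29 = 2601 - 33 ≡ 6; y = λ·(4 - 6) - 21 ≡ 60. → (6, 60)
4Q: (6, 60) + (29, 15). λ = (15 - 60)/(29 - 6) ≡ 16/23 mod 61. 23⁻¹ ≡ 8 (mod 61), so λ ≡ 6.
  x = λ² - 6 - 29 = 36 - 35 ≡ 1; y = λ·(6 - 1) - 60 ≡ 31. → (1, 31)
5Q: (1, 31) + (29, 15). λ = (15 - 31)/(29 - 1) ≡ 45/28 mod 61. 28⁻¹ ≡ 24 (mod 61), so λ ≡ 43.
  x = λ² - 1 - 29 = 1849 - 30 ≡ 50; y = λ·(1 - 50) - 31 ≡ 58. → (50, 58)
6Q: (50, 58) + (29, 15). λ = (15 - 58)/(29 - 50) ≡ 18/40 mod 61. 40⁻¹ ≡ 29 (mod 61) since 40·29 = 1160 ≡ 1, so λ ≡ 34.
  x = λ² - 50 - 29 = 1156 - 79 ≡ 40; y = λ·(50 - 40) - 58 ≡ 38. → (40, 38)
7Q: (40, 38) + (29, 15). λ = (15 - 38)/(29 - 40) ≡ 38/50 mod 61. 50⁻¹ ≡ 11 (mod 61), so λ ≡ 52.
  x = λ² - 40 - 29 = 2704 - 69 ≡ 12; y = λ·(40 - 12) - 38 ≡ 15. → (12, 15)
8Q: (12, 15) + (29, 15). λ = (15 - 15)/(29 - 12) ≡ 0/17 mod 61. 17⁻¹ ≡ 18 (mod 61) since 17·18 = 306 ≡ 1, so λ ≡ 0.
  x = λ² - 12 - 29 = 0 - 41 ≡ 20; y = λ·(12 - 20) - 15 ≡ 46. → (20, 46)

(20, 46)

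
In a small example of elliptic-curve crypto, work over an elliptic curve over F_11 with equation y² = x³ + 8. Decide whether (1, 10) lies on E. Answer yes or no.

y² = 10² ≡ 1; x³ + 0x + 8 = 9 ≡ 9 (mod 11). 1 ≠ 9.

no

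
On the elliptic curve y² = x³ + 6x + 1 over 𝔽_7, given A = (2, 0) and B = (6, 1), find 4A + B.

(6, 1)

First 4A:
Double-and-add on 4 = (100)₂. Start with A = (2, 0) for the leading 1-bit.
double: (2, 0) + (2, 0): same x and y₁ ≡ -y₂, so the sum is O.
double: O + O = O (identity).
4A = O.
Finally 4A + B:
O + (6, 1) = (6, 1) (identity).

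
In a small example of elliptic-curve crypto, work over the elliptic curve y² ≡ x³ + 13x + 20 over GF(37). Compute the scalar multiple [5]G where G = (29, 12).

(8, 28)

Double-and-add on 5 = (101)₂. Start with G = (29, 12) for the leading 1-bit.
double: tangent at (29, 12): λ = (3·29² + 13)/(2·12) ≡ 20/24. 24⁻¹ ≡ 17 (mod 37) since 24·17 = 408 ≡ 1, so λ ≡ 20·17 ≡ 7.
  x = λ² - 29 - 29 = 49 - 58 ≡ 28; y = λ·(29 - 28) - 12 ≡ 32. → (28, 32)
double: tangent at (28, 32): λ = (3·28² + 13)/(2·32) ≡ 34/27. 27⁻¹ ≡ 11 (mod 37) since 27·11 = 297 ≡ 1, so λ ≡ 34·11 ≡ 4.
  x = λ² - 28 - 28 = 16 - 56 ≡ 34; y = λ·(28 - 34) - 32 ≡ 18. → (34, 18)
add G: (34, 18) + (29, 12). λ = (12 - 18)/(29 - 34) ≡ 31/32 mod 37. 32⁻¹ ≡ 22 (mod 37), so λ ≡ 16.
  x = λ² - 34 - 29 = 256 - 63 ≡ 8; y = λ·(34 - 8) - 18 ≡ 28. → (8, 28)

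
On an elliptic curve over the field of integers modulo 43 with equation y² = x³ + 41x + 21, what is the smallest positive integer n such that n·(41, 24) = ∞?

10

2P: tangent at (41, 24): λ = (3·41² + 41)/(2·24) ≡ 10/5. 5⁻¹ ≡ 26 (mod 43), so λ ≡ 10·26 ≡ 2.
  x = λ² - 41 - 41 = 4 - 82 ≡ 8; y = λ·(41 - 8) - 24 ≡ 42. → (8, 42)
3P: (8, 42) + (41, 24). λ = (24 - 42)/(41 - 8) ≡ 25/33 mod 43. 33⁻¹ ≡ 30 (mod 43), so λ ≡ 19.
  x = λ² - 8 - 41 = 361 - 49 ≡ 11; y = λ·(8 - 11) - 42 ≡ 30. → (11, 30)
4P: (11, 30) + (41, 24). λ = (24 - 30)/(41 - 11) ≡ 37/30 mod 43. 30⁻¹ ≡ 33 (mod 43), so λ ≡ 17.
  x = λ² - 11 - 41 = 289 - 52 ≡ 22; y = λ·(11 - 22) - 30 ≡ 41. → (22, 41)
5P: (22, 41) + (41, 24). λ = (24 - 41)/(41 - 22) ≡ 26/19 mod 43. 19⁻¹ ≡ 34 (mod 43) since 19·34 = 646 ≡ 1, so λ ≡ 24.
  x = λ² - 22 - 41 = 576 - 63 ≡ 40; y = λ·(22 - 40) - 41 ≡ 0. → (40, 0)
6P: (40, 0) + (41, 24). λ = (24 - 0)/(41 - 40) ≡ 24/1 mod 43. 1⁻¹ ≡ 1 (mod 43) since 1·1 = 1 ≡ 1, so λ ≡ 24.
  x = λ² - 40 - 41 = 576 - 81 ≡ 22; y = λ·(40 - 22) - 0 ≡ 2. → (22, 2)
7P: (22, 2) + (41, 24). λ = (24 - 2)/(41 - 22) ≡ 22/19 mod 43. 19⁻¹ ≡ 34 (mod 43) since 19·34 = 646 ≡ 1, so λ ≡ 17.
  x = λ² - 22 - 41 = 289 - 63 ≡ 11; y = λ·(22 - 11) - 2 ≡ 13. → (11, 13)
8P: (11, 13) + (41, 24). λ = (24 - 13)/(41 - 11) ≡ 11/30 mod 43. 30⁻¹ ≡ 33 (mod 43), so λ ≡ 19.
  x = λ² - 11 - 41 = 361 - 52 ≡ 8; y = λ·(11 - 8) - 13 ≡ 1. → (8, 1)
9P: (8, 1) + (41, 24). λ = (24 - 1)/(41 - 8) ≡ 23/33 mod 43. 33⁻¹ ≡ 30 (mod 43) since 33·30 = 990 ≡ 1, so λ ≡ 2.
  x = λ² - 8 - 41 = 4 - 49 ≡ 41; y = λ·(8 - 41) - 1 ≡ 19. → (41, 19)
10P: (41, 19) + (41, 24): same x and y₁ ≡ -y₂, so the sum is ∞.
10P = ∞, so the order is 10.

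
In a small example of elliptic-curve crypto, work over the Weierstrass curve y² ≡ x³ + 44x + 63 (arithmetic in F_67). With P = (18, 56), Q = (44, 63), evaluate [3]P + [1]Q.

(18, 11)

First 3P:
Repeated addition: build up to 3P.
2P: tangent at (18, 56): λ = (3·18² + 44)/(2·56) ≡ 11/45. 45⁻¹ ≡ 3 (mod 67), so λ ≡ 11·3 ≡ 33.
  x = λ² - 18 - 18 = 1089 - 36 ≡ 48; y = λ·(18 - 48) - 56 ≡ 26. → (48, 26)
3P: (48, 26) + (18, 56). λ = (56 - 26)/(18 - 48) ≡ 30/37 mod 67. 37⁻¹ ≡ 29 (mod 67), so λ ≡ 66.
  x = λ² - 48 - 18 = 4356 - 66 ≡ 2; y = λ·(48 - 2) - 26 ≡ 62. → (2, 62)
3P = (2, 62).
Finally 3P + Q:
(2, 62) + (44, 63). λ = (63 - 62)/(44 - 2) ≡ 1/42 mod 67. 42⁻¹ ≡ 8 (mod 67), so λ ≡ 8.
  x = λ² - 2 - 44 = 64 - 46 ≡ 18; y = λ·(2 - 18) - 62 ≡ 11. → (18, 11)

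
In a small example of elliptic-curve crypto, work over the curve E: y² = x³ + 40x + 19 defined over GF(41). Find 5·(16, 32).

Write G = (16, 32).
Repeated addition: build up to 5G.
2G: tangent at (16, 32): λ = (3·16² + 40)/(2·32) ≡ 29/23. 23⁻¹ ≡ 25 (mod 41), so λ ≡ 29·25 ≡ 28.
  x = λ² - 16 - 16 = 784 - 32 ≡ 14; y = λ·(16 - 14) - 32 ≡ 24. → (14, 24)
3G: (14, 24) + (16, 32). λ = (32 - 24)/(16 - 14) ≡ 8/2 mod 41. 2⁻¹ ≡ 21 (mod 41), so λ ≡ 4.
  x = λ² - 14 - 16 = 16 - 30 ≡ 27; y = λ·(14 - 27) - 24 ≡ 6. → (27, 6)
4G: (27, 6) + (16, 32). λ = (32 - 6)/(16 - 27) ≡ 26/30 mod 41. 30⁻¹ ≡ 26 (mod 41) since 30·26 = 780 ≡ 1, so λ ≡ 20.
  x = λ² - 27 - 16 = 400 - 43 ≡ 29; y = λ·(27 - 29) - 6 ≡ 36. → (29, 36)
5G: (29, 36) + (16, 32). λ = (32 - 36)/(16 - 29) ≡ 37/28 mod 41. 28⁻¹ ≡ 22 (mod 41) since 28·22 = 616 ≡ 1, so λ ≡ 35.
  x = λ² - 29 - 16 = 1225 - 45 ≡ 32; y = λ·(29 - 32) - 36 ≡ 23. → (32, 23)

(32, 23)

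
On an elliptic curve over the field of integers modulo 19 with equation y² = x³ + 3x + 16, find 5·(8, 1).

Write Q = (8, 1).
Double-and-add on 5 = (101)₂. Start with Q = (8, 1) for the leading 1-bit.
double: tangent at (8, 1): λ = (3·8² + 3)/(2·1) ≡ 5/2. 2⁻¹ ≡ 10 (mod 19) since 2·10 = 20 ≡ 1, so λ ≡ 5·10 ≡ 12.
  x = λ² - 8 - 8 = 144 - 16 ≡ 14; y = λ·(8 - 14) - 1 ≡ 3. → (14, 3)
double: tangent at (14, 3): λ = (3·14² + 3)/(2·3) ≡ 2/6. 6⁻¹ ≡ 16 (mod 19) since 6·16 = 96 ≡ 1, so λ ≡ 2·16 ≡ 13.
  x = λ² - 14 - 14 = 169 - 28 ≡ 8; y = λ·(14 - 8) - 3 ≡ 18. → (8, 18)
add Q: (8, 18) + (8, 1): same x and y₁ ≡ -y₂, so the sum is O.

O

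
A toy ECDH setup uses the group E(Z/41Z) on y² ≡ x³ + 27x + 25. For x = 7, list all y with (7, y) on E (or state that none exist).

x³ + 27x + 25 = 557 ≡ 24 (mod 41).
24 is a non-residue mod 41; no y exists.

none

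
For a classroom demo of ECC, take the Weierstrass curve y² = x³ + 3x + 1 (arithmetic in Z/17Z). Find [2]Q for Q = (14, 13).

(2, 10)

tangent at (14, 13): λ = (3·14² + 3)/(2·13) ≡ 13/9. 9⁻¹ ≡ 2 (mod 17), so λ ≡ 13·2 ≡ 9.
  x = λ² - 14 - 14 = 81 - 28 ≡ 2; y = λ·(14 - 2) - 13 ≡ 10. → (2, 10)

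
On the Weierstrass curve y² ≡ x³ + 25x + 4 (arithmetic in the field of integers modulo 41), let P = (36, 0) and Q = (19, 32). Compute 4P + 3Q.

First 4P:
Repeated addition: build up to 4P.
2P: (36, 0) + (36, 0): same x and y₁ ≡ -y₂, so the sum is O.
3P: O + (36, 0) = (36, 0) (identity).
4P: (36, 0) + (36, 0): same x and y₁ ≡ -y₂, so the sum is O.
4P = O.
Next 3Q:
Repeated addition: build up to 3Q.
2Q: tangent at (19, 32): λ = (3·19² + 25)/(2·32) ≡ 1/23. 23⁻¹ ≡ 25 (mod 41) since 23·25 = 575 ≡ 1, so λ ≡ 1·25 ≡ 25.
  x = λ² - 19 - 19 = 625 - 38 ≡ 13; y = λ·(19 - 13) - 32 ≡ 36. → (13, 36)
3Q: (13, 36) + (19, 32). λ = (32 - 36)/(19 - 13) ≡ 37/6 mod 41. 6⁻¹ ≡ 7 (mod 41) since 6·7 = 42 ≡ 1, so λ ≡ 13.
  x = λ² - 13 - 19 = 169 - 32 ≡ 14; y = λ·(13 - 14) - 36 ≡ 33. → (14, 33)
3Q = (14, 33).
Finally 4P + 3Q:
O + (14, 33) = (14, 33) (identity).

(14, 33)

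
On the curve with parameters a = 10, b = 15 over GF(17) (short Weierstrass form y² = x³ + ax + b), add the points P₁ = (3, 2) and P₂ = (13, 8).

(3, 2) + (13, 8). λ = (8 - 2)/(13 - 3) ≡ 6/10 mod 17. 10⁻¹ ≡ 12 (mod 17) since 10·12 = 120 ≡ 1, so λ ≡ 4.
  x = λ² - 3 - 13 = 16 - 16 ≡ 0; y = λ·(3 - 0) - 2 ≡ 10. → (0, 10)

(0, 10)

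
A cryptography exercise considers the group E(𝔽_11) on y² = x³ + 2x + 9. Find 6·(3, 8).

O

Write P = (3, 8).
Double-and-add on 6 = (110)₂. Start with P = (3, 8) for the leading 1-bit.
double: tangent at (3, 8): λ = (3·3² + 2)/(2·8) ≡ 7/5. 5⁻¹ ≡ 9 (mod 11) since 5·9 = 45 ≡ 1, so λ ≡ 7·9 ≡ 8.
  x = λ² - 3 - 3 = 64 - 6 ≡ 3; y = λ·(3 - 3) - 8 ≡ 3. → (3, 3)
add P: (3, 3) + (3, 8): same x and y₁ ≡ -y₂, so the sum is the point at infinity.
double: the point at infinity + the point at infinity = the point at infinity (identity).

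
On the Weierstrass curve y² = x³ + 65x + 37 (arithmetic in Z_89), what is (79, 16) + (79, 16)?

tangent at (79, 16): λ = (3·79² + 65)/(2·16) ≡ 9/32. 32⁻¹ ≡ 64 (mod 89), so λ ≡ 9·64 ≡ 42.
  x = λ² - 79 - 79 = 1764 - 158 ≡ 4; y = λ·(79 - 4) - 16 ≡ 19. → (4, 19)

(4, 19)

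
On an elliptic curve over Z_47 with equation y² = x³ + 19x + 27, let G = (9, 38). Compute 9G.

(3, 39)

Repeated addition: build up to 9G.
2G: tangent at (9, 38): λ = (3·9² + 19)/(2·38) ≡ 27/29. 29⁻¹ ≡ 13 (mod 47) since 29·13 = 377 ≡ 1, so λ ≡ 27·13 ≡ 22.
  x = λ² - 9 - 9 = 484 - 18 ≡ 43; y = λ·(9 - 43) - 38 ≡ 13. → (43, 13)
3G: (43, 13) + (9, 38). λ = (38 - 13)/(9 - 43) ≡ 25/13 mod 47. 13⁻¹ ≡ 29 (mod 47), so λ ≡ 20.
  x = λ² - 43 - 9 = 400 - 52 ≡ 19; y = λ·(43 - 19) - 13 ≡ 44. → (19, 44)
4G: (19, 44) + (9, 38). λ = (38 - 44)/(9 - 19) ≡ 41/37 mod 47. 37⁻¹ ≡ 14 (mod 47), so λ ≡ 10.
  x = λ² - 19 - 9 = 100 - 28 ≡ 25; y = λ·(19 - 25) - 44 ≡ 37. → (25, 37)
5G: (25, 37) + (9, 38). λ = (38 - 37)/(9 - 25) ≡ 1/31 mod 47. 31⁻¹ ≡ 44 (mod 47), so λ ≡ 44.
  x = λ² - 25 - 9 = 1936 - 34 ≡ 22; y = λ·(25 - 22) - 37 ≡ 1. → (22, 1)
6G: (22, 1) + (9, 38). λ = (38 - 1)/(9 - 22) ≡ 37/34 mod 47. 34⁻¹ ≡ 18 (mod 47), so λ ≡ 8.
  x = λ² - 22 - 9 = 64 - 31 ≡ 33; y = λ·(22 - 33) - 1 ≡ 5. → (33, 5)
7G: (33, 5) + (9, 38). λ = (38 - 5)/(9 - 33) ≡ 33/23 mod 47. 23⁻¹ ≡ 45 (mod 47), so λ ≡ 28.
  x = λ² - 33 - 9 = 784 - 42 ≡ 37; y = λ·(33 - 37) - 5 ≡ 24. → (37, 24)
8G: (37, 24) + (9, 38). λ = (38 - 24)/(9 - 37) ≡ 14/19 mod 47. 19⁻¹ ≡ 5 (mod 47), so λ ≡ 23.
  x = λ² - 37 - 9 = 529 - 46 ≡ 13; y = λ·(37 - 13) - 24 ≡ 11. → (13, 11)
9G: (13, 11) + (9, 38). λ = (38 - 11)/(9 - 13) ≡ 27/43 mod 47. 43⁻¹ ≡ 35 (mod 47) since 43·35 = 1505 ≡ 1, so λ ≡ 5.
  x = λ² - 13 - 9 = 25 - 22 ≡ 3; y = λ·(13 - 3) - 11 ≡ 39. → (3, 39)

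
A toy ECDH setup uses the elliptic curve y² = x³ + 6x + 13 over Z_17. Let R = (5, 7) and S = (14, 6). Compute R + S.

(5, 7) + (14, 6). λ = (6 - 7)/(14 - 5) ≡ 16/9 mod 17. 9⁻¹ ≡ 2 (mod 17) since 9·2 = 18 ≡ 1, so λ ≡ 15.
  x = λ² - 5 - 14 = 225 - 19 ≡ 2; y = λ·(5 - 2) - 7 ≡ 4. → (2, 4)

(2, 4)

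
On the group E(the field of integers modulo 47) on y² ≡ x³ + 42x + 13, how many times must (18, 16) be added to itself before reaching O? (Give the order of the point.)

2P: tangent at (18, 16): λ = (3·18² + 42)/(2·16) ≡ 27/32. 32⁻¹ ≡ 25 (mod 47) since 32·25 = 800 ≡ 1, so λ ≡ 27·25 ≡ 17.
  x = λ² - 18 - 18 = 289 - 36 ≡ 18; y = λ·(18 - 18) - 16 ≡ 31. → (18, 31)
3P: (18, 31) + (18, 16): same x and y₁ ≡ -y₂, so the sum is O.
3P = O, so the order is 3.

3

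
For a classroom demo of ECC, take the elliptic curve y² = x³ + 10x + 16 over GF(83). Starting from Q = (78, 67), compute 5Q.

(72, 22)

Repeated addition: build up to 5Q.
2Q: tangent at (78, 67): λ = (3·78² + 10)/(2·67) ≡ 2/51. 51⁻¹ ≡ 70 (mod 83), so λ ≡ 2·70 ≡ 57.
  x = λ² - 78 - 78 = 3249 - 156 ≡ 22; y = λ·(78 - 22) - 67 ≡ 54. → (22, 54)
3Q: (22, 54) + (78, 67). λ = (67 - 54)/(78 - 22) ≡ 13/56 mod 83. 56⁻¹ ≡ 43 (mod 83), so λ ≡ 61.
  x = λ² - 22 - 78 = 3721 - 100 ≡ 52; y = λ·(22 - 52) - 54 ≡ 25. → (52, 25)
4Q: (52, 25) + (78, 67). λ = (67 - 25)/(78 - 52) ≡ 42/26 mod 83. 26⁻¹ ≡ 16 (mod 83) since 26·16 = 416 ≡ 1, so λ ≡ 8.
  x = λ² - 52 - 78 = 64 - 130 ≡ 17; y = λ·(52 - 17) - 25 ≡ 6. → (17, 6)
5Q: (17, 6) + (78, 67). λ = (67 - 6)/(78 - 17) ≡ 61/61 mod 83. 61⁻¹ ≡ 49 (mod 83) since 61·49 = 2989 ≡ 1, so λ ≡ 1.
  x = λ² - 17 - 78 = 1 - 95 ≡ 72; y = λ·(17 - 72) - 6 ≡ 22. → (72, 22)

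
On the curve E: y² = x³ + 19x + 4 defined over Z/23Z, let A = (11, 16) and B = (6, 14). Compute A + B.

(8, 22)

(11, 16) + (6, 14). λ = (14 - 16)/(6 - 11) ≡ 21/18 mod 23. 18⁻¹ ≡ 9 (mod 23), so λ ≡ 5.
  x = λ² - 11 - 6 = 25 - 17 ≡ 8; y = λ·(11 - 8) - 16 ≡ 22. → (8, 22)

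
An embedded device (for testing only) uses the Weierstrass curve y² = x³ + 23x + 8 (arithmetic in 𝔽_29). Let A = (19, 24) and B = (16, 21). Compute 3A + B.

(16, 21)

First 3A:
Repeated addition: build up to 3A.
2A: tangent at (19, 24): λ = (3·19² + 23)/(2·24) ≡ 4/19. 19⁻¹ ≡ 26 (mod 29), so λ ≡ 4·26 ≡ 17.
  x = λ² - 19 - 19 = 289 - 38 ≡ 19; y = λ·(19 - 19) - 24 ≡ 5. → (19, 5)
3A: (19, 5) + (19, 24): same x and y₁ ≡ -y₂, so the sum is ∞.
3A = ∞.
Finally 3A + B:
∞ + (16, 21) = (16, 21) (identity).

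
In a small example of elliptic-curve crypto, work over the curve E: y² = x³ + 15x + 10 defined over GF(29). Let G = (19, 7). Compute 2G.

(26, 24)

tangent at (19, 7): λ = (3·19² + 15)/(2·7) ≡ 25/14. 14⁻¹ ≡ 27 (mod 29) since 14·27 = 378 ≡ 1, so λ ≡ 25·27 ≡ 8.
  x = λ² - 19 - 19 = 64 - 38 ≡ 26; y = λ·(19 - 26) - 7 ≡ 24. → (26, 24)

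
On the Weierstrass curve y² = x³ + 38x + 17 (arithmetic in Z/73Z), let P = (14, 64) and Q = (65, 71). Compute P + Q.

(14, 64) + (65, 71). λ = (71 - 64)/(65 - 14) ≡ 7/51 mod 73. 51⁻¹ ≡ 63 (mod 73) since 51·63 = 3213 ≡ 1, so λ ≡ 3.
  x = λ² - 14 - 65 = 9 - 79 ≡ 3; y = λ·(14 - 3) - 64 ≡ 42. → (3, 42)

(3, 42)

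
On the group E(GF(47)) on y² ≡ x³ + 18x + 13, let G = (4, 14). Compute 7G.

Repeated addition: build up to 7G.
2G: tangent at (4, 14): λ = (3·4² + 18)/(2·14) ≡ 19/28. 28⁻¹ ≡ 42 (mod 47), so λ ≡ 19·42 ≡ 46.
  x = λ² - 4 - 4 = 2116 - 8 ≡ 40; y = λ·(4 - 40) - 14 ≡ 22. → (40, 22)
3G: (40, 22) + (4, 14). λ = (14 - 22)/(4 - 40) ≡ 39/11 mod 47. 11⁻¹ ≡ 30 (mod 47), so λ ≡ 42.
  x = λ² - 40 - 4 = 1764 - 44 ≡ 28; y = λ·(40 - 28) - 22 ≡ 12. → (28, 12)
4G: (28, 12) + (4, 14). λ = (14 - 12)/(4 - 28) ≡ 2/23 mod 47. 23⁻¹ ≡ 45 (mod 47), so λ ≡ 43.
  x = λ² - 28 - 4 = 1849 - 32 ≡ 31; y = λ·(28 - 31) - 12 ≡ 0. → (31, 0)
5G: (31, 0) + (4, 14). λ = (14 - 0)/(4 - 31) ≡ 14/20 mod 47. 20⁻¹ ≡ 40 (mod 47), so λ ≡ 43.
  x = λ² - 31 - 4 = 1849 - 35 ≡ 28; y = λ·(31 - 28) - 0 ≡ 35. → (28, 35)
6G: (28, 35) + (4, 14). λ = (14 - 35)/(4 - 28) ≡ 26/23 mod 47. 23⁻¹ ≡ 45 (mod 47), so λ ≡ 42.
  x = λ² - 28 - 4 = 1764 - 32 ≡ 40; y = λ·(28 - 40) - 35 ≡ 25. → (40, 25)
7G: (40, 25) + (4, 14). λ = (14 - 25)/(4 - 40) ≡ 36/11 mod 47. 11⁻¹ ≡ 30 (mod 47), so λ ≡ 46.
  x = λ² - 40 - 4 = 2116 - 44 ≡ 4; y = λ·(40 - 4) - 25 ≡ 33. → (4, 33)

(4, 33)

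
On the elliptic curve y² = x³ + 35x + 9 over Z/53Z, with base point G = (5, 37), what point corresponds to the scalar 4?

Repeated addition: build up to 4G.
2G: tangent at (5, 37): λ = (3·5² + 35)/(2·37) ≡ 4/21. 21⁻¹ ≡ 48 (mod 53), so λ ≡ 4·48 ≡ 33.
  x = λ² - 5 - 5 = 1089 - 10 ≡ 19; y = λ·(5 - 19) - 37 ≡ 31. → (19, 31)
3G: (19, 31) + (5, 37). λ = (37 - 31)/(5 - 19) ≡ 6/39 mod 53. 39⁻¹ ≡ 34 (mod 53), so λ ≡ 45.
  x = λ² - 19 - 5 = 2025 - 24 ≡ 40; y = λ·(19 - 40) - 31 ≡ 31. → (40, 31)
4G: (40, 31) + (5, 37). λ = (37 - 31)/(5 - 40) ≡ 6/18 mod 53. 18⁻¹ ≡ 3 (mod 53), so λ ≡ 18.
  x = λ² - 40 - 5 = 324 - 45 ≡ 14; y = λ·(40 - 14) - 31 ≡ 13. → (14, 13)

(14, 13)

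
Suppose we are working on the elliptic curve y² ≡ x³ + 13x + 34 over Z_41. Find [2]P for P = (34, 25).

(39, 0)

tangent at (34, 25): λ = (3·34² + 13)/(2·25) ≡ 37/9. 9⁻¹ ≡ 32 (mod 41) since 9·32 = 288 ≡ 1, so λ ≡ 37·32 ≡ 36.
  x = λ² - 34 - 34 = 1296 - 68 ≡ 39; y = λ·(34 - 39) - 25 ≡ 0. → (39, 0)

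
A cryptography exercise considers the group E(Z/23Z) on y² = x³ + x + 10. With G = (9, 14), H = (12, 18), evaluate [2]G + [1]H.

First 2G:
Repeated addition: build up to 2G.
2G: tangent at (9, 14): λ = (3·9² + 1)/(2·14) ≡ 14/5. 5⁻¹ ≡ 14 (mod 23) since 5·14 = 70 ≡ 1, so λ ≡ 14·14 ≡ 12.
  x = λ² - 9 - 9 = 144 - 18 ≡ 11; y = λ·(9 - 11) - 14 ≡ 8. → (11, 8)
2G = (11, 8).
Finally 2G + H:
(11, 8) + (12, 18). λ = (18 - 8)/(12 - 11) ≡ 10/1 mod 23. 1⁻¹ ≡ 1 (mod 23), so λ ≡ 10.
  x = λ² - 11 - 12 = 100 - 23 ≡ 8; y = λ·(11 - 8) - 8 ≡ 22. → (8, 22)

(8, 22)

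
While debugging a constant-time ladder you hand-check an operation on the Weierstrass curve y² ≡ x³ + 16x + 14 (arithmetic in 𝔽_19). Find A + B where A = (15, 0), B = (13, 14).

(15, 0) + (13, 14). λ = (14 - 0)/(13 - 15) ≡ 14/17 mod 19. 17⁻¹ ≡ 9 (mod 19), so λ ≡ 12.
  x = λ² - 15 - 13 = 144 - 28 ≡ 2; y = λ·(15 - 2) - 0 ≡ 4. → (2, 4)

(2, 4)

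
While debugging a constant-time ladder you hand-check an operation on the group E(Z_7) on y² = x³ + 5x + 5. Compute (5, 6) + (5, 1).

The two points share x = 5 and their y-coordinates satisfy 6 + 1 ≡ 0 (mod 7), so they are inverses. Their sum is 𝒪.

O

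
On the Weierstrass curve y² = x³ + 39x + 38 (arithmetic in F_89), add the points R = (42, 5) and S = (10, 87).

(42, 5) + (10, 87). λ = (87 - 5)/(10 - 42) ≡ 82/57 mod 89. 57⁻¹ ≡ 25 (mod 89), so λ ≡ 3.
  x = λ² - 42 - 10 = 9 - 52 ≡ 46; y = λ·(42 - 46) - 5 ≡ 72. → (46, 72)

(46, 72)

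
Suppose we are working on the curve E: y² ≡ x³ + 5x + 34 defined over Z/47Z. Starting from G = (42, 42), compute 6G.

Repeated addition: build up to 6G.
2G: tangent at (42, 42): λ = (3·42² + 5)/(2·42) ≡ 33/37. 37⁻¹ ≡ 14 (mod 47), so λ ≡ 33·14 ≡ 39.
  x = λ² - 42 - 42 = 1521 - 84 ≡ 27; y = λ·(42 - 27) - 42 ≡ 26. → (27, 26)
3G: (27, 26) + (42, 42). λ = (42 - 26)/(42 - 27) ≡ 16/15 mod 47. 15⁻¹ ≡ 22 (mod 47) since 15·22 = 330 ≡ 1, so λ ≡ 23.
  x = λ² - 27 - 42 = 529 - 69 ≡ 37; y = λ·(27 - 37) - 26 ≡ 26. → (37, 26)
4G: (37, 26) + (42, 42). λ = (42 - 26)/(42 - 37) ≡ 16/5 mod 47. 5⁻¹ ≡ 19 (mod 47), so λ ≡ 22.
  x = λ² - 37 - 42 = 484 - 79 ≡ 29; y = λ·(37 - 29) - 26 ≡ 9. → (29, 9)
5G: (29, 9) + (42, 42). λ = (42 - 9)/(42 - 29) ≡ 33/13 mod 47. 13⁻¹ ≡ 29 (mod 47), so λ ≡ 17.
  x = λ² - 29 - 42 = 289 - 71 ≡ 30; y = λ·(29 - 30) - 9 ≡ 21. → (30, 21)
6G: (30, 21) + (42, 42). λ = (42 - 21)/(42 - 30) ≡ 21/12 mod 47. 12⁻¹ ≡ 4 (mod 47), so λ ≡ 37.
  x = λ² - 30 - 42 = 1369 - 72 ≡ 28; y = λ·(30 - 28) - 21 ≡ 6. → (28, 6)

(28, 6)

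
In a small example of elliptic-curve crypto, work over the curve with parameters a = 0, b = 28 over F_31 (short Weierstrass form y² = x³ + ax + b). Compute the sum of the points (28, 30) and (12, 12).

(16, 30)

(28, 30) + (12, 12). λ = (12 - 30)/(12 - 28) ≡ 13/15 mod 31. 15⁻¹ ≡ 29 (mod 31), so λ ≡ 5.
  x = λ² - 28 - 12 = 25 - 40 ≡ 16; y = λ·(28 - 16) - 30 ≡ 30. → (16, 30)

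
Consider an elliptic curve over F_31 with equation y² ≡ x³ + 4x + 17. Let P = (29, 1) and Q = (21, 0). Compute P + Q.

(28, 3)

(29, 1) + (21, 0). λ = (0 - 1)/(21 - 29) ≡ 30/23 mod 31. 23⁻¹ ≡ 27 (mod 31) since 23·27 = 621 ≡ 1, so λ ≡ 4.
  x = λ² - 29 - 21 = 16 - 50 ≡ 28; y = λ·(29 - 28) - 1 ≡ 3. → (28, 3)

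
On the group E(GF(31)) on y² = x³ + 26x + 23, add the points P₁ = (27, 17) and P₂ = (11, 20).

(29, 26)

(27, 17) + (11, 20). λ = (20 - 17)/(11 - 27) ≡ 3/15 mod 31. 15⁻¹ ≡ 29 (mod 31) since 15·29 = 435 ≡ 1, so λ ≡ 25.
  x = λ² - 27 - 11 = 625 - 38 ≡ 29; y = λ·(27 - 29) - 17 ≡ 26. → (29, 26)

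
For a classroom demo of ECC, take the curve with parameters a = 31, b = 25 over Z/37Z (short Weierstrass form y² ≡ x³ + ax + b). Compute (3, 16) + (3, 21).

O

The two points share x = 3 and their y-coordinates satisfy 16 + 21 ≡ 0 (mod 37), so they are inverses. Their sum is 𝒪.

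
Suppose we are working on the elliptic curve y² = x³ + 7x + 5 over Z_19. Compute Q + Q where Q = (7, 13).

tangent at (7, 13): λ = (3·7² + 7)/(2·13) ≡ 2/7. 7⁻¹ ≡ 11 (mod 19), so λ ≡ 2·11 ≡ 3.
  x = λ² - 7 - 7 = 9 - 14 ≡ 14; y = λ·(7 - 14) - 13 ≡ 4. → (14, 4)

(14, 4)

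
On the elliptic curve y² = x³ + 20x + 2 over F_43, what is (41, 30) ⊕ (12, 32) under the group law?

(41, 30) + (12, 32). λ = (32 - 30)/(12 - 41) ≡ 2/14 mod 43. 14⁻¹ ≡ 40 (mod 43), so λ ≡ 37.
  x = λ² - 41 - 12 = 1369 - 53 ≡ 26; y = λ·(41 - 26) - 30 ≡ 9. → (26, 9)

(26, 9)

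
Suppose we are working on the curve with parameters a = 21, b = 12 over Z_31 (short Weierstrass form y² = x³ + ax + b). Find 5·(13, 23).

Write P = (13, 23).
Double-and-add on 5 = (101)₂. Start with P = (13, 23) for the leading 1-bit.
double: tangent at (13, 23): λ = (3·13² + 21)/(2·23) ≡ 1/15. 15⁻¹ ≡ 29 (mod 31) since 15·29 = 435 ≡ 1, so λ ≡ 1·29 ≡ 29.
  x = λ² - 13 - 13 = 841 - 26 ≡ 9; y = λ·(13 - 9) - 23 ≡ 0. → (9, 0)
double: (9, 0) + (9, 0): same x and y₁ ≡ -y₂, so the sum is O.
add P: O + (13, 23) = (13, 23) (identity).

(13, 23)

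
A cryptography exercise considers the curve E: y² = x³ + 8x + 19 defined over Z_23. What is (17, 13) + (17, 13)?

(7, 21)

tangent at (17, 13): λ = (3·17² + 8)/(2·13) ≡ 1/3. 3⁻¹ ≡ 8 (mod 23) since 3·8 = 24 ≡ 1, so λ ≡ 1·8 ≡ 8.
  x = λ² - 17 - 17 = 64 - 34 ≡ 7; y = λ·(17 - 7) - 13 ≡ 21. → (7, 21)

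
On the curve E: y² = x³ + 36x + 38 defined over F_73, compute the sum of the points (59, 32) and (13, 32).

(1, 41)

(59, 32) + (13, 32). λ = (32 - 32)/(13 - 59) ≡ 0/27 mod 73. 27⁻¹ ≡ 46 (mod 73), so λ ≡ 0.
  x = λ² - 59 - 13 = 0 - 72 ≡ 1; y = λ·(59 - 1) - 32 ≡ 41. → (1, 41)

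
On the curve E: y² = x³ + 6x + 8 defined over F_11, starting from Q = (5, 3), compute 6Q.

Repeated addition: build up to 6Q.
2Q: tangent at (5, 3): λ = (3·5² + 6)/(2·3) ≡ 4/6. 6⁻¹ ≡ 2 (mod 11), so λ ≡ 4·2 ≡ 8.
  x = λ² - 5 - 5 = 64 - 10 ≡ 10; y = λ·(5 - 10) - 3 ≡ 1. → (10, 1)
3Q: (10, 1) + (5, 3). λ = (3 - 1)/(5 - 10) ≡ 2/6 mod 11. 6⁻¹ ≡ 2 (mod 11), so λ ≡ 4.
  x = λ² - 10 - 5 = 16 - 15 ≡ 1; y = λ·(10 - 1) - 1 ≡ 2. → (1, 2)
4Q: (1, 2) + (5, 3). λ = (3 - 2)/(5 - 1) ≡ 1/4 mod 11. 4⁻¹ ≡ 3 (mod 11), so λ ≡ 3.
  x = λ² - 1 - 5 = 9 - 6 ≡ 3; y = λ·(1 - 3) - 2 ≡ 3. → (3, 3)
5Q: (3, 3) + (5, 3). λ = (3 - 3)/(5 - 3) ≡ 0/2 mod 11. 2⁻¹ ≡ 6 (mod 11) since 2·6 = 12 ≡ 1, so λ ≡ 0.
  x = λ² - 3 - 5 = 0 - 8 ≡ 3; y = λ·(3 - 3) - 3 ≡ 8. → (3, 8)
6Q: (3, 8) + (5, 3). λ = (3 - 8)/(5 - 3) ≡ 6/2 mod 11. 2⁻¹ ≡ 6 (mod 11), so λ ≡ 3.
  x = λ² - 3 - 5 = 9 - 8 ≡ 1; y = λ·(3 - 1) - 8 ≡ 9. → (1, 9)

(1, 9)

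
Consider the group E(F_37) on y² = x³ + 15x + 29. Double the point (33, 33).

(7, 12)

tangent at (33, 33): λ = (3·33² + 15)/(2·33) ≡ 26/29. 29⁻¹ ≡ 23 (mod 37), so λ ≡ 26·23 ≡ 6.
  x = λ² - 33 - 33 = 36 - 66 ≡ 7; y = λ·(33 - 7) - 33 ≡ 12. → (7, 12)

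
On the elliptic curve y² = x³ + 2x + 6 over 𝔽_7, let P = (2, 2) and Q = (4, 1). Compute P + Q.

(2, 2) + (4, 1). λ = (1 - 2)/(4 - 2) ≡ 6/2 mod 7. 2⁻¹ ≡ 4 (mod 7), so λ ≡ 3.
  x = λ² - 2 - 4 = 9 - 6 ≡ 3; y = λ·(2 - 3) - 2 ≡ 2. → (3, 2)

(3, 2)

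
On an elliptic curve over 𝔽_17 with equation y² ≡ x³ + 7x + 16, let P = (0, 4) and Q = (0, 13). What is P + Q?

O

The two points share x = 0 and their y-coordinates satisfy 4 + 13 ≡ 0 (mod 17), so they are inverses. Their sum is ∞.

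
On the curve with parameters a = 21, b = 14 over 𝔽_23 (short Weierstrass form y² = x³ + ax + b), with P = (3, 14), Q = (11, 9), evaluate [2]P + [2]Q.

(15, 22)

First 2P:
Repeated addition: build up to 2P.
2P: tangent at (3, 14): λ = (3·3² + 21)/(2·14) ≡ 2/5. 5⁻¹ ≡ 14 (mod 23), so λ ≡ 2·14 ≡ 5.
  x = λ² - 3 - 3 = 25 - 6 ≡ 19; y = λ·(3 - 19) - 14 ≡ 21. → (19, 21)
2P = (19, 21).
Next 2Q:
Repeated addition: build up to 2Q.
2Q: tangent at (11, 9): λ = (3·11² + 21)/(2·9) ≡ 16/18. 18⁻¹ ≡ 9 (mod 23) since 18·9 = 162 ≡ 1, so λ ≡ 16·9 ≡ 6.
  x = λ² - 11 - 11 = 36 - 22 ≡ 14; y = λ·(11 - 14) - 9 ≡ 19. → (14, 19)
2Q = (14, 19).
Finally 2P + 2Q:
(19, 21) + (14, 19). λ = (19 - 21)/(14 - 19) ≡ 21/18 mod 23. 18⁻¹ ≡ 9 (mod 23), so λ ≡ 5.
  x = λ² - 19 - 14 = 25 - 33 ≡ 15; y = λ·(19 - 15) - 21 ≡ 22. → (15, 22)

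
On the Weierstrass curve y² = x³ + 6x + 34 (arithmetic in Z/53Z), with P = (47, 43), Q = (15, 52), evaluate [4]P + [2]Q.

First 4P:
Double-and-add on 4 = (100)₂. Start with P = (47, 43) for the leading 1-bit.
double: tangent at (47, 43): λ = (3·47² + 6)/(2·43) ≡ 8/33. 33⁻¹ ≡ 45 (mod 53), so λ ≡ 8·45 ≡ 42.
  x = λ² - 47 - 47 = 1764 - 94 ≡ 27; y = λ·(47 - 27) - 43 ≡ 2. → (27, 2)
double: tangent at (27, 2): λ = (3·27² + 6)/(2·2) ≡ 20/4. 4⁻¹ ≡ 40 (mod 53) since 4·40 = 160 ≡ 1, so λ ≡ 20·40 ≡ 5.
  x = λ² - 27 - 27 = 25 - 54 ≡ 24; y = λ·(27 - 24) - 2 ≡ 13. → (24, 13)
4P = (24, 13).
Next 2Q:
Repeated addition: build up to 2Q.
2Q: tangent at (15, 52): λ = (3·15² + 6)/(2·52) ≡ 45/51. 51⁻¹ ≡ 26 (mod 53), so λ ≡ 45·26 ≡ 4.
  x = λ² - 15 - 15 = 16 - 30 ≡ 39; y = λ·(15 - 39) - 52 ≡ 11. → (39, 11)
2Q = (39, 11).
Finally 4P + 2Q:
(24, 13) + (39, 11). λ = (11 - 13)/(39 - 24) ≡ 51/15 mod 53. 15⁻¹ ≡ 46 (mod 53) since 15·46 = 690 ≡ 1, so λ ≡ 14.
  x = λ² - 24 - 39 = 196 - 63 ≡ 27; y = λ·(24 - 27) - 13 ≡ 51. → (27, 51)

(27, 51)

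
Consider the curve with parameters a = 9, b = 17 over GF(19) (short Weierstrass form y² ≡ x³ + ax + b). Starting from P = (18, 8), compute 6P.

O

Repeated addition: build up to 6P.
2P: tangent at (18, 8): λ = (3·18² + 9)/(2·8) ≡ 12/16. 16⁻¹ ≡ 6 (mod 19), so λ ≡ 12·6 ≡ 15.
  x = λ² - 18 - 18 = 225 - 36 ≡ 18; y = λ·(18 - 18) - 8 ≡ 11. → (18, 11)
3P: (18, 11) + (18, 8): same x and y₁ ≡ -y₂, so the sum is 𝒪.
4P: 𝒪 + (18, 8) = (18, 8) (identity).
5P: tangent at (18, 8): λ = (3·18² + 9)/(2·8) ≡ 12/16. 16⁻¹ ≡ 6 (mod 19) since 16·6 = 96 ≡ 1, so λ ≡ 12·6 ≡ 15.
  x = λ² - 18 - 18 = 225 - 36 ≡ 18; y = λ·(18 - 18) - 8 ≡ 11. → (18, 11)
6P: (18, 11) + (18, 8): same x and y₁ ≡ -y₂, so the sum is 𝒪.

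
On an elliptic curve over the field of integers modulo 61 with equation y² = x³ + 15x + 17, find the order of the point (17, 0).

2P: (17, 0) + (17, 0): same x and y₁ ≡ -y₂, so the sum is the point at infinity.
2P = the point at infinity, so the order is 2.

2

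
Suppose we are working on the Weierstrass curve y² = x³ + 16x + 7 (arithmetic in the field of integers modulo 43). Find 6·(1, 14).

Write P = (1, 14).
Repeated addition: build up to 6P.
2P: tangent at (1, 14): λ = (3·1² + 16)/(2·14) ≡ 19/28. 28⁻¹ ≡ 20 (mod 43), so λ ≡ 19·20 ≡ 36.
  x = λ² - 1 - 1 = 1296 - 2 ≡ 4; y = λ·(1 - 4) - 14 ≡ 7. → (4, 7)
3P: (4, 7) + (1, 14). λ = (14 - 7)/(1 - 4) ≡ 7/40 mod 43. 40⁻¹ ≡ 14 (mod 43), so λ ≡ 12.
  x = λ² - 4 - 1 = 144 - 5 ≡ 10; y = λ·(4 - 10) - 7 ≡ 7. → (10, 7)
4P: (10, 7) + (1, 14). λ = (14 - 7)/(1 - 10) ≡ 7/34 mod 43. 34⁻¹ ≡ 19 (mod 43) since 34·19 = 646 ≡ 1, so λ ≡ 4.
  x = λ² - 10 - 1 = 16 - 11 ≡ 5; y = λ·(10 - 5) - 7 ≡ 13. → (5, 13)
5P: (5, 13) + (1, 14). λ = (14 - 13)/(1 - 5) ≡ 1/39 mod 43. 39⁻¹ ≡ 32 (mod 43), so λ ≡ 32.
  x = λ² - 5 - 1 = 1024 - 6 ≡ 29; y = λ·(5 - 29) - 13 ≡ 36. → (29, 36)
6P: (29, 36) + (1, 14). λ = (14 - 36)/(1 - 29) ≡ 21/15 mod 43. 15⁻¹ ≡ 23 (mod 43), so λ ≡ 10.
  x = λ² - 29 - 1 = 100 - 30 ≡ 27; y = λ·(29 - 27) - 36 ≡ 27. → (27, 27)

(27, 27)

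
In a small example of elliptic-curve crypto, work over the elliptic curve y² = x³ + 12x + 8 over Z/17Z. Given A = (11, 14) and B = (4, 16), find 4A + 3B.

(14, 9)

First 4A:
Double-and-add on 4 = (100)₂. Start with A = (11, 14) for the leading 1-bit.
double: tangent at (11, 14): λ = (3·11² + 12)/(2·14) ≡ 1/11. 11⁻¹ ≡ 14 (mod 17), so λ ≡ 1·14 ≡ 14.
  x = λ² - 11 - 11 = 196 - 22 ≡ 4; y = λ·(11 - 4) - 14 ≡ 16. → (4, 16)
double: tangent at (4, 16): λ = (3·4² + 12)/(2·16) ≡ 9/15. 15⁻¹ ≡ 8 (mod 17), so λ ≡ 9·8 ≡ 4.
  x = λ² - 4 - 4 = 16 - 8 ≡ 8; y = λ·(4 - 8) - 16 ≡ 2. → (8, 2)
4A = (8, 2).
Next 3B:
Repeated addition: build up to 3B.
2B: tangent at (4, 16): λ = (3·4² + 12)/(2·16) ≡ 9/15. 15⁻¹ ≡ 8 (mod 17), so λ ≡ 9·8 ≡ 4.
  x = λ² - 4 - 4 = 16 - 8 ≡ 8; y = λ·(4 - 8) - 16 ≡ 2. → (8, 2)
3B: (8, 2) + (4, 16). λ = (16 - 2)/(4 - 8) ≡ 14/13 mod 17. 13⁻¹ ≡ 4 (mod 17) since 13·4 = 52 ≡ 1, so λ ≡ 5.
  x = λ² - 8 - 4 = 25 - 12 ≡ 13; y = λ·(8 - 13) - 2 ≡ 7. → (13, 7)
3B = (13, 7).
Finally 4A + 3B:
(8, 2) + (13, 7). λ = (7 - 2)/(13 - 8) ≡ 5/5 mod 17. 5⁻¹ ≡ 7 (mod 17), so λ ≡ 1.
  x = λ² - 8 - 13 = 1 - 21 ≡ 14; y = λ·(8 - 14) - 2 ≡ 9. → (14, 9)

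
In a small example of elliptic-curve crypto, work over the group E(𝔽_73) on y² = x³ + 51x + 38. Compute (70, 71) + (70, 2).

The two points share x = 70 and their y-coordinates satisfy 71 + 2 ≡ 0 (mod 73), so they are inverses. Their sum is the point at infinity.

O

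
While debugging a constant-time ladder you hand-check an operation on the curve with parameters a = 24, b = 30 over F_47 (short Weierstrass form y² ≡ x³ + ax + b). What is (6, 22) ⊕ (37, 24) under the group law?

(40, 41)

(6, 22) + (37, 24). λ = (24 - 22)/(37 - 6) ≡ 2/31 mod 47. 31⁻¹ ≡ 44 (mod 47) since 31·44 = 1364 ≡ 1, so λ ≡ 41.
  x = λ² - 6 - 37 = 1681 - 43 ≡ 40; y = λ·(6 - 40) - 22 ≡ 41. → (40, 41)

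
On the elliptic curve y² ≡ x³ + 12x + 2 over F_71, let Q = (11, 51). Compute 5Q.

Repeated addition: build up to 5Q.
2Q: tangent at (11, 51): λ = (3·11² + 12)/(2·51) ≡ 20/31. 31⁻¹ ≡ 55 (mod 71), so λ ≡ 20·55 ≡ 35.
  x = λ² - 11 - 11 = 1225 - 22 ≡ 67; y = λ·(11 - 67) - 51 ≡ 48. → (67, 48)
3Q: (67, 48) + (11, 51). λ = (51 - 48)/(11 - 67) ≡ 3/15 mod 71. 15⁻¹ ≡ 19 (mod 71), so λ ≡ 57.
  x = λ² - 67 - 11 = 3249 - 78 ≡ 47; y = λ·(67 - 47) - 48 ≡ 27. → (47, 27)
4Q: (47, 27) + (11, 51). λ = (51 - 27)/(11 - 47) ≡ 24/35 mod 71. 35⁻¹ ≡ 69 (mod 71) since 35·69 = 2415 ≡ 1, so λ ≡ 23.
  x = λ² - 47 - 11 = 529 - 58 ≡ 45; y = λ·(47 - 45) - 27 ≡ 19. → (45, 19)
5Q: (45, 19) + (11, 51). λ = (51 - 19)/(11 - 45) ≡ 32/37 mod 71. 37⁻¹ ≡ 48 (mod 71) since 37·48 = 1776 ≡ 1, so λ ≡ 45.
  x = λ² - 45 - 11 = 2025 - 56 ≡ 52; y = λ·(45 - 52) - 19 ≡ 21. → (52, 21)

(52, 21)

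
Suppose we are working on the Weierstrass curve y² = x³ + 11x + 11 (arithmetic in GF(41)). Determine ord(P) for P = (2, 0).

2

2P: (2, 0) + (2, 0): same x and y₁ ≡ -y₂, so the sum is ∞.
2P = ∞, so the order is 2.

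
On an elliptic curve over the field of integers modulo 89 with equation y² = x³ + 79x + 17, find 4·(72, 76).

Write G = (72, 76).
Repeated addition: build up to 4G.
2G: tangent at (72, 76): λ = (3·72² + 79)/(2·76) ≡ 56/63. 63⁻¹ ≡ 65 (mod 89), so λ ≡ 56·65 ≡ 80.
  x = λ² - 72 - 72 = 6400 - 144 ≡ 26; y = λ·(72 - 26) - 76 ≡ 44. → (26, 44)
3G: (26, 44) + (72, 76). λ = (76 - 44)/(72 - 26) ≡ 32/46 mod 89. 46⁻¹ ≡ 60 (mod 89) since 46·60 = 2760 ≡ 1, so λ ≡ 51.
  x = λ² - 26 - 72 = 2601 - 98 ≡ 11; y = λ·(26 - 11) - 44 ≡ 9. → (11, 9)
4G: (11, 9) + (72, 76). λ = (76 - 9)/(72 - 11) ≡ 67/61 mod 89. 61⁻¹ ≡ 54 (mod 89), so λ ≡ 58.
  x = λ² - 11 - 72 = 3364 - 83 ≡ 77; y = λ·(11 - 77) - 9 ≡ 79. → (77, 79)

(77, 79)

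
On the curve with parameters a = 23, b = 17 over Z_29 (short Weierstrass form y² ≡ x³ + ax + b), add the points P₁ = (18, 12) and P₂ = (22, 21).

(14, 26)

(18, 12) + (22, 21). λ = (21 - 12)/(22 - 18) ≡ 9/4 mod 29. 4⁻¹ ≡ 22 (mod 29), so λ ≡ 24.
  x = λ² - 18 - 22 = 576 - 40 ≡ 14; y = λ·(18 - 14) - 12 ≡ 26. → (14, 26)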